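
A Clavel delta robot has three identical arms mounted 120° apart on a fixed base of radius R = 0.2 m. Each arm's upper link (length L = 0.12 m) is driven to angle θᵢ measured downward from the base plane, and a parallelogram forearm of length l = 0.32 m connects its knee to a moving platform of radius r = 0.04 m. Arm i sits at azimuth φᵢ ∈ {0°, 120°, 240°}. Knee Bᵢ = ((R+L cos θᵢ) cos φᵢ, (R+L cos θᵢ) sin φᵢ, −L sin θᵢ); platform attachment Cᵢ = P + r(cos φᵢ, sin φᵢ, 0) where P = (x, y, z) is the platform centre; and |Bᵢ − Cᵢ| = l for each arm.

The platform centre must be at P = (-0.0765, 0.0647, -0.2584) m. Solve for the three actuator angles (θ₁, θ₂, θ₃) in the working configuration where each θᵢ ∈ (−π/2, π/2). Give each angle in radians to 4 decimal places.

rotate P by −φ1: (-0.0765, 0.0647, -0.2584)
  A=0.2365, B=-0.2584, C=(l²−L²−A²−y'²−z²)/(2L)=-0.1620
  √(A²+B²)=0.3503;  θ1 = -0.8296+2.0517 ≈ 1.2221
arm 2 (φ=120.0°): x'=0.0943, y'=0.0339
  A=0.0657, B=-0.2584, C=(l²−L²−A²−y'²−z²)/(2L)=0.0657
  √(A²+B²)=0.2666;  θ2 = -1.3217+1.3219 ≈ 0.0002
φ3=240.0° → target in arm frame (-0.0178, -0.0986)
  A=0.1778, B=-0.2584, C=(l²−L²−A²−y'²−z²)/(2L)=-0.0837
  γ=atan2(-0.2584,0.1778)=-0.9682;  ψ=arccos(-0.2670)=1.8411;  θ3=γ+ψ≈0.8729

θ₁ = 1.2221, θ₂ = 0.0002, θ₃ = 0.8729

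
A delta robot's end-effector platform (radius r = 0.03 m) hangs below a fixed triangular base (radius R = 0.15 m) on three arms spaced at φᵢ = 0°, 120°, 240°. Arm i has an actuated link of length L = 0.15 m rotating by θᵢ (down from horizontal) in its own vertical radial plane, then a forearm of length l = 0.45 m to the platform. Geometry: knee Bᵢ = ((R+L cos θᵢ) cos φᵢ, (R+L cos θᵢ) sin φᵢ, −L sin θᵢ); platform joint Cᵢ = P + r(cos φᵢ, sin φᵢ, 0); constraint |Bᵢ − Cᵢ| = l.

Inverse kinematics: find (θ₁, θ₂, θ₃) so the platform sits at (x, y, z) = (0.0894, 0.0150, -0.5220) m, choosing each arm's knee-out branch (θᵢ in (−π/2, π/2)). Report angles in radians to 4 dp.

θ₁ = 0.6983, θ₂ = 1.1346, θ₃ = 1.2220

arm 1 (φ=0.0°): x'=0.0894, y'=0.0150
  A=0.0306, B=-0.5220, C=(l²−L²−A²−y'²−z²)/(2L)=-0.3122
  γ=atan2(-0.5220,0.0306)=-1.5122;  ψ=arccos(-0.5970)=2.2105;  θ1=γ+ψ≈0.6983
arm 2 (φ=120.0°): x'=-0.0317, y'=-0.0849
  A=0.1517, B=-0.5220, C=(l²−L²−A²−y'²−z²)/(2L)=-0.4090
  γ=atan2(-0.5220,0.1517)=-1.2880;  ψ=arccos(-0.7525)=2.4226;  θ2=γ+ψ≈1.1346
rotate P by −φ3: (-0.0577, 0.0699, -0.5220)
  A=0.1777, B=-0.5220, C=(l²−L²−A²−y'²−z²)/(2L)=-0.4298
  √(A²+B²)=0.5514;  θ3 = -1.2427+2.4647 ≈ 1.2220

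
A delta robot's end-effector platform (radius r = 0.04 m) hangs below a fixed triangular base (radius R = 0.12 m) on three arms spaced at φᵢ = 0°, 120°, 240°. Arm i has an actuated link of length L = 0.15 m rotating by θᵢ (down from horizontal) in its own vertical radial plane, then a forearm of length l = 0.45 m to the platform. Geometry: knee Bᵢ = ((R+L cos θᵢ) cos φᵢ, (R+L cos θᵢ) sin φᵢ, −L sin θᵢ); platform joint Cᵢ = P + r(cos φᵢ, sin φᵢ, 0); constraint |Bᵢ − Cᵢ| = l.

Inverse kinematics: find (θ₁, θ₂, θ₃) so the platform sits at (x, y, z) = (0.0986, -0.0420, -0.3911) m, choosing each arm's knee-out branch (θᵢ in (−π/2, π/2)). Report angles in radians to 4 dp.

θ₁ = -0.2614, θ₂ = 0.4364, θ₃ = 0.1745

arm 1 (φ=0.0°): x'=0.0986, y'=-0.0420
  A cos θ + B sin θ = C:  -0.0186·cos θ + -0.3911·sin θ = 0.0831
  γ=atan2(-0.3911,-0.0186)=-1.6183;  ψ=arccos(0.2122)=1.3569;  θ1=γ+ψ≈-0.2614
rotate P by −φ2: (-0.0857, -0.0644, -0.3911)
  A cos θ + B sin θ = C:  0.1657·cos θ + -0.3911·sin θ = -0.0152
  γ=atan2(-0.3911,0.1657)=-1.1701;  ψ=arccos(-0.0357)=1.6065;  θ2=γ+ψ≈0.4364
arm 3 (φ=240.0°): x'=-0.0129, y'=0.1064
  e−x'=0.0929;  (l²−L²−(e−x')²−y'²−z²)/2L = 0.0236
  √(A²+B²)=0.4020;  θ3 = -1.3375+1.5120 ≈ 0.1745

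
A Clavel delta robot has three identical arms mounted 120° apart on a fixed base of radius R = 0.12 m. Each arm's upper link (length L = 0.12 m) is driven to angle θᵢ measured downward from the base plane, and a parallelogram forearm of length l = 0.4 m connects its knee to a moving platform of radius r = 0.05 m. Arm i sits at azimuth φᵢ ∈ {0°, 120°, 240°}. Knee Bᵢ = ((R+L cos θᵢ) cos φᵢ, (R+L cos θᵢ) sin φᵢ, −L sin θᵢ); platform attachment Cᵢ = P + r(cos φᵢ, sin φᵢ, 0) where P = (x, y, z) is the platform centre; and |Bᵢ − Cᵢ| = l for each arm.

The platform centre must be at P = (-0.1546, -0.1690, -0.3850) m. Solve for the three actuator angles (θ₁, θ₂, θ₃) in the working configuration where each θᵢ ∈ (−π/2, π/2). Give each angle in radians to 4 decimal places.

θ₁ = 1.3962, θ₂ = 1.1347, θ₃ = -0.0874

rotate P by −φ1: (-0.1546, -0.1690, -0.3850)
  A=0.2246, B=-0.3850, C=(l²−L²−A²−y'²−z²)/(2L)=-0.3401
  θ1 = atan2(B,A) + arccos(C/0.4457) = 1.3962
φ2=120.0° → target in arm frame (-0.0691, 0.2184)
  e−x'=0.1391;  (l²−L²−(e−x')²−y'²−z²)/2L = -0.2902
  γ=atan2(-0.3850,0.1391)=-1.2242;  ψ=arccos(-0.7090)=2.3589;  θ2=γ+ψ≈1.1347
arm 3 (φ=240.0°): x'=0.2237, y'=-0.0494
  A=-0.1537, B=-0.3850, C=(l²−L²−A²−y'²−z²)/(2L)=-0.1195
  √(A²+B²)=0.4145;  θ3 = -1.9505+1.8632 ≈ -0.0874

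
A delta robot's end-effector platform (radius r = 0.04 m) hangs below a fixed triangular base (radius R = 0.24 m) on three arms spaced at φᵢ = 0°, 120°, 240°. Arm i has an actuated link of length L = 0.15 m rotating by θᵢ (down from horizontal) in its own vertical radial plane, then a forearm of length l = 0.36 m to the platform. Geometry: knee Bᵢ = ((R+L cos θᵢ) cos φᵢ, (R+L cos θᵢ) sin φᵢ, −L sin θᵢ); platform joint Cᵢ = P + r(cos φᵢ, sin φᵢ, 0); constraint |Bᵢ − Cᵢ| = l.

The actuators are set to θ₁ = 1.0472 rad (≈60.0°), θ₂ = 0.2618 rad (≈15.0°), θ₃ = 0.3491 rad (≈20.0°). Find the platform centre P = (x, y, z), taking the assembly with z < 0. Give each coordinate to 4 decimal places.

centre 1 = (0.2750·cos0.0°, 0.2750·sin0.0°, -0.1299) = (0.2750, 0.0000, -0.1299)
φ2=120.0°: virtual centre (-0.1724, 0.2987, -0.0388), radius l
centre 3 = (0.3410·cos240.0°, 0.3410·sin240.0°, -0.0513) = (-0.1705, -0.2953, -0.0513)
subtract pairs → two planes through P
linear system: -0.8949x+0.5974y = 0.0280−0.1822z; -0.8910x+-0.5905y = 0.0264−0.1572z
det = 1.0607;  x = -0.0304+0.1899z,  y = 0.0012+-0.0204z
sphere 1 gives Az²+Bz+C=0 with A=1.0365, B=0.1437, C=-0.0194;  B²−4AC=0.1013;  roots -0.2228, 0.0842;  negative root z = -0.2228
x = -0.0727, y = 0.0058

(-0.0727, 0.0058, -0.2228)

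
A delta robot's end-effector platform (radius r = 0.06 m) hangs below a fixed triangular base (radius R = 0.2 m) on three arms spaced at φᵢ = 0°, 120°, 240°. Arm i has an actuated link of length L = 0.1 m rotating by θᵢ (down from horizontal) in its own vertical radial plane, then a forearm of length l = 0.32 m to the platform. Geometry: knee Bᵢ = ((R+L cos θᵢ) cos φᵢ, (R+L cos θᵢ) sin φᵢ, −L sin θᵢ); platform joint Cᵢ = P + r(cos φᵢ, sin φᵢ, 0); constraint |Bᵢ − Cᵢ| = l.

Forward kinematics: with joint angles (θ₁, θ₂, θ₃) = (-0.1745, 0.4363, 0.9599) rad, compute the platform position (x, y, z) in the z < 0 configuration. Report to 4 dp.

(0.0694, 0.0425, -0.2510)

arm 1 at φ=0.0°: e+L cos θ1 = 0.2385;  S1 = (0.2385, 0.0000, 0.0174)
S2 = (0.2306·cos120.0°, 0.2306·sin120.0°, -0.0423) = (-0.1153, 0.1997, -0.0423)
φ3=240.0°: virtual centre (-0.0987, -0.1709, -0.0819), radius l
|S₂|²−|S₁|² = -0.0022;  |S₃|²−|S₁|² = -0.0115
plane₁₂: -0.7076x+0.3995y+-0.1192z = -0.0022
Cramer: x(z) = 0.0105-0.2349z;  y(z) = 0.0130-0.1175z
sphere 1 gives Az²+Bz+C=0 with A=1.0690, B=0.0693, C=-0.0499;  B²−4AC=0.2183;  roots -0.2510, 0.1861;  negative root z = -0.2510
x = 0.0694, y = 0.0425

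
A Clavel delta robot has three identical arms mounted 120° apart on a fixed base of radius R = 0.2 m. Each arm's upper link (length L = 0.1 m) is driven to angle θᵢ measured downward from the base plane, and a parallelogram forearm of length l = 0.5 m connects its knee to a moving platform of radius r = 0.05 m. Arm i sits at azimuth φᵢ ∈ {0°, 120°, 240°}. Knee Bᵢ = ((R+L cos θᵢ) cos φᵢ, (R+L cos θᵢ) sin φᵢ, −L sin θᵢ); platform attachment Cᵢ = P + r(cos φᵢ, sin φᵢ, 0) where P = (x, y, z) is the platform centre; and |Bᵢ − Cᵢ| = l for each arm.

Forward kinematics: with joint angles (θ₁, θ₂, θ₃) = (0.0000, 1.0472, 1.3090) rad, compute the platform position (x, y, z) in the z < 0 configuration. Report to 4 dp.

centre 1 = (0.2500·cos0.0°, 0.2500·sin0.0°, 0.0000) = (0.2500, 0.0000, 0.0000)
φ2=120.0°: virtual centre (-0.1000, 0.1732, -0.0866), radius l
φ3=240.0°: virtual centre (-0.0879, -0.1523, -0.0966), radius l
subtract pairs → two planes through P
plane₁₂: -0.7000x+0.3464y+-0.1732z = -0.0150
Cramer: x(z) = 0.0274-0.2675z;  y(z) = 0.0121-0.0406z
quadratic in z: (1.0732)z²+(0.1181)z+(-0.2003)=0, √Δ=0.9348 → z ∈ {-0.4905, 0.3805}; z = -0.4905 (taking z<0)
x = 0.1587, y = 0.0320

(0.1587, 0.0320, -0.4905)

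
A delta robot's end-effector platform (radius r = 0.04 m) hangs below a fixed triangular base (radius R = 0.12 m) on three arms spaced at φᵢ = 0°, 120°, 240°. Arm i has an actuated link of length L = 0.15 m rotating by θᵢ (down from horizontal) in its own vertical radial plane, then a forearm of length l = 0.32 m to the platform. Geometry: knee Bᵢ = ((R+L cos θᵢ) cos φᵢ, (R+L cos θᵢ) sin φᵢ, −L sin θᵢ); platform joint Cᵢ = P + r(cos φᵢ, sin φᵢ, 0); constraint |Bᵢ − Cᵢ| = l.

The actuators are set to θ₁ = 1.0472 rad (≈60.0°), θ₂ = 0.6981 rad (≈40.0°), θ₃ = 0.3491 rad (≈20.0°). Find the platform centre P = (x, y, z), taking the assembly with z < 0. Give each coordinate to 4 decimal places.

(-0.0868, -0.0446, -0.3347)

φ1=0.0°: virtual centre (0.1550, 0.0000, -0.1299), radius l
φ2=120.0°: virtual centre (-0.0975, 0.1688, -0.0964), radius l
arm 3 at φ=240.0°: ρ3 = 0.2210;  S3 = (-0.1105, -0.1914, -0.0513)
|S₂|²−|S₁|² = 0.0064;  |S₃|²−|S₁|² = 0.0106
linear system: -0.5049x+0.3376y = 0.0064−0.0670z; -0.5310x+-0.3827y = 0.0106−0.1572z
Cramer: x(z) = -0.0161+0.2113z;  y(z) = -0.0052+0.1176z
into |P−S₁|² = l²: 1.0585z² + 0.1863z + -0.0562 = 0;  Δ = 0.2727;  z = -0.3347 or 0.1587 → z<0 root = -0.3347
x = -0.0868, y = -0.0446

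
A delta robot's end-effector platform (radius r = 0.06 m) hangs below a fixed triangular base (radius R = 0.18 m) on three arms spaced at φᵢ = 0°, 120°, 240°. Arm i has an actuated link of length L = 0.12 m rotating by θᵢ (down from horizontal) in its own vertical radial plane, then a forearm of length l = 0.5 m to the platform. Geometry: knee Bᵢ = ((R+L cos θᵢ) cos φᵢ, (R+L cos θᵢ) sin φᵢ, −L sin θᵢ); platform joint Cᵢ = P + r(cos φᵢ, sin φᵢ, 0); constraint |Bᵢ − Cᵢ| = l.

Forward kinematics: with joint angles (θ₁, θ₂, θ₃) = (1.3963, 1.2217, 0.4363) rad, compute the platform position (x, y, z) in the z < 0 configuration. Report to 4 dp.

φ1=0.0°: virtual centre (0.1408, 0.0000, -0.1182), radius l
φ2=120.0°: virtual centre (-0.0805, 0.1395, -0.1128), radius l
centre 3 = (0.2288·cos240.0°, 0.2288·sin240.0°, -0.0507) = (-0.1144, -0.1981, -0.0507)
|centre ₂|²−|centre ₁|² = 0.0049;  |centre ₃|²−|centre ₁|² = 0.0211
linear system: -0.4427x+0.2789y = 0.0049−0.0108z; -0.5104x+-0.3962y = 0.0211−0.1349z
det = 0.3178;  x = -0.0246+0.1319z,  y = -0.0216+0.1706z
into |P−centre ₁|² = l²: 1.0465z² + 0.1853z + -0.2082 = 0;  Δ = 0.9059;  z = -0.5433 or 0.3662 → z<0 root = -0.5433
x = -0.0963, y = -0.1143

(-0.0963, -0.1143, -0.5433)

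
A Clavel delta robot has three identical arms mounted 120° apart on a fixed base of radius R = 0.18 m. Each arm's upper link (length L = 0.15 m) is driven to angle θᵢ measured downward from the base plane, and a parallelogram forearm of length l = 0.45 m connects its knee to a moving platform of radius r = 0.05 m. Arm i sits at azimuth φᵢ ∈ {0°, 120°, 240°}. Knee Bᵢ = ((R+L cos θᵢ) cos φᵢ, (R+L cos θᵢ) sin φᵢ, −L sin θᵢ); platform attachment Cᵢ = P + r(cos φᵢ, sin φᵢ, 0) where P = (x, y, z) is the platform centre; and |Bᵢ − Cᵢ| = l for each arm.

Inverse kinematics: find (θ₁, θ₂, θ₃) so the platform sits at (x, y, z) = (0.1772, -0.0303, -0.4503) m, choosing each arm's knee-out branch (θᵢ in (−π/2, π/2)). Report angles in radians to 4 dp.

φ1=0.0° → target in arm frame (0.1772, -0.0303)
  e−x'=-0.0472;  (l²−L²−(e−x')²−y'²−z²)/2L = -0.0864
  √(A²+B²)=0.4528;  θ1 = -1.6752+1.7628 ≈ 0.0875
arm 2 (φ=120.0°): x'=-0.1148, y'=-0.1383
  e−x'=0.2448;  (l²−L²−(e−x')²−y'²−z²)/2L = -0.3395
  γ=atan2(-0.4503,0.2448)=-1.0728;  ψ=arccos(-0.6623)=2.2947;  θ2=γ+ψ≈1.2220
arm 3 (φ=240.0°): x'=-0.0624, y'=0.1686
  A=0.1924, B=-0.4503, C=(l²−L²−A²−y'²−z²)/(2L)=-0.2940
  √(A²+B²)=0.4897;  θ3 = -1.1671+2.2148 ≈ 1.0477

θ₁ = 0.0875, θ₂ = 1.2220, θ₃ = 1.0477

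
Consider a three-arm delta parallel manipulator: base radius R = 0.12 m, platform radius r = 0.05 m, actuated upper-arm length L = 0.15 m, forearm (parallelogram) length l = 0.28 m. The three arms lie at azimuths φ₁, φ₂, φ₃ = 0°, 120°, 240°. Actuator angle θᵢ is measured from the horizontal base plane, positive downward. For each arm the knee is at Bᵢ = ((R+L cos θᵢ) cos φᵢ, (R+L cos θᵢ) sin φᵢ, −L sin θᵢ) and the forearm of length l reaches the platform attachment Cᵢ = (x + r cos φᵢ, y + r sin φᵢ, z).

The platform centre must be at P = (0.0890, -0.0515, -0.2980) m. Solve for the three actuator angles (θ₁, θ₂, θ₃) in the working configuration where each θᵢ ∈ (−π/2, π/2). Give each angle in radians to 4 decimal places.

θ₁ = 0.3489, θ₂ = 1.1345, θ₃ = 0.7851

rotate P by −φ1: (0.0890, -0.0515, -0.2980)
  A cos θ + B sin θ = C:  -0.0190·cos θ + -0.2980·sin θ = -0.1197
  γ=atan2(-0.2980,-0.0190)=-1.6345;  ψ=arccos(-0.4009)=1.9833;  θ1=γ+ψ≈0.3489
rotate P by −φ2: (-0.0891, -0.0513, -0.2980)
  A cos θ + B sin θ = C:  0.1591·cos θ + -0.2980·sin θ = -0.2028
  θ2 = atan2(B,A) + arccos(C/0.3378) = 1.1345
φ3=240.0° → target in arm frame (0.0001, 0.1028)
  e−x'=0.0699;  (l²−L²−(e−x')²−y'²−z²)/2L = -0.1612
  γ=atan2(-0.2980,0.0699)=-1.3404;  ψ=arccos(-0.5267)=2.1255;  θ3=γ+ψ≈0.7851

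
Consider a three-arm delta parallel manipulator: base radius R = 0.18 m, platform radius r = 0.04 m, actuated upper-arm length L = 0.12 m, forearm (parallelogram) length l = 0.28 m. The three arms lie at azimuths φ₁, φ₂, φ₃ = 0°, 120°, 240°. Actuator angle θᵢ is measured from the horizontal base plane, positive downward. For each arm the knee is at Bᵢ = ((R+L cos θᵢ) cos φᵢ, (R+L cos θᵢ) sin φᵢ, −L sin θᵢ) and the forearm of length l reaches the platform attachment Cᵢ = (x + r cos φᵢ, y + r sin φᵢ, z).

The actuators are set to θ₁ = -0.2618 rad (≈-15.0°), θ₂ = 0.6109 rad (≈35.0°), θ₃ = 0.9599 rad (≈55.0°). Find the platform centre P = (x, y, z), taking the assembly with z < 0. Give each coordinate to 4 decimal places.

(0.0676, 0.0265, -0.1745)

φ1=0.0°: virtual centre (0.2559, 0.0000, 0.0311), radius l
φ2=120.0°: virtual centre (-0.1191, 0.2064, -0.0688), radius l
S3 = (0.2088·cos240.0°, 0.2088·sin240.0°, -0.0983) = (-0.1044, -0.1809, -0.0983)
eliminate P² terms by subtracting sphere 1 from 2 and 3
[-0.7501 0.4127 -0.1998]·P = -0.0049;  [-0.7207 -0.3617 -0.2587]·P = -0.0132
Cramer: x(z) = 0.0127-0.3148z;  y(z) = 0.0111-0.0881z
sphere 1 gives Az²+Bz+C=0 with A=1.1068, B=0.0890, C=-0.0182;  B²−4AC=0.0883;  roots -0.1745, 0.0940;  negative root z = -0.1745
x = 0.0676, y = 0.0265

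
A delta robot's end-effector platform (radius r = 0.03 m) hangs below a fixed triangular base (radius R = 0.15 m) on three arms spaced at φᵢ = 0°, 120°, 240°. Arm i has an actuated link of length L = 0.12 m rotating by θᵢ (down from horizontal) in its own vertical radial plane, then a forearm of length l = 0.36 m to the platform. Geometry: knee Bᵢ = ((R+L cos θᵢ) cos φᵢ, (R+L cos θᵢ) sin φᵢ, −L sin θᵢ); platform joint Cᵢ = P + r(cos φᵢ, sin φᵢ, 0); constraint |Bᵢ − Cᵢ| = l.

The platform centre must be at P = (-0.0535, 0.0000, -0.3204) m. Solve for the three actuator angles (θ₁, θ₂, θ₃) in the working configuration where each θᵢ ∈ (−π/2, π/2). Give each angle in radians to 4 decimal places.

θ₁ = 0.6985, θ₂ = 0.2620, θ₃ = 0.2620

φ1=0.0° → target in arm frame (-0.0535, 0.0000)
  A cos θ + B sin θ = C:  0.1735·cos θ + -0.3204·sin θ = -0.0732
  θ1 = atan2(B,A) + arccos(C/0.3644) = 0.6985
rotate P by −φ2: (0.0267, 0.0463, -0.3204)
  A=0.0932, B=-0.3204, C=(l²−L²−A²−y'²−z²)/(2L)=0.0071
  γ=atan2(-0.3204,0.0932)=-1.2876;  ψ=arccos(0.0212)=1.5495;  θ2=γ+ψ≈0.2620
φ3=240.0° → target in arm frame (0.0268, -0.0463)
  A=0.0932, B=-0.3204, C=(l²−L²−A²−y'²−z²)/(2L)=0.0071
  γ=atan2(-0.3204,0.0932)=-1.2876;  ψ=arccos(0.0212)=1.5495;  θ3=γ+ψ≈0.2620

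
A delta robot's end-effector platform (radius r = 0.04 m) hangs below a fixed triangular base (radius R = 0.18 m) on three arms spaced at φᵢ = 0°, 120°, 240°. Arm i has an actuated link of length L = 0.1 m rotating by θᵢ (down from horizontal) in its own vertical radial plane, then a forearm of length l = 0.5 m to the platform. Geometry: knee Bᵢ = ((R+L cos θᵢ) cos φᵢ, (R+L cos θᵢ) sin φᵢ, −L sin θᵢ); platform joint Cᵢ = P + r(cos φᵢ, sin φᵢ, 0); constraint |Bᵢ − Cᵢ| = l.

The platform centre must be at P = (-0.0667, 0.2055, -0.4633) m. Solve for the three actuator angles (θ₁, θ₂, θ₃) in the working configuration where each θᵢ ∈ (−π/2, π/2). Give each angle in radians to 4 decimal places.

θ₁ = 1.0475, θ₂ = -0.3486, θ₃ = 1.3970

φ1=0.0° → target in arm frame (-0.0667, 0.2055)
  A=0.2067, B=-0.4633, C=(l²−L²−A²−y'²−z²)/(2L)=-0.2980
  √(A²+B²)=0.5073;  θ1 = -1.1512+2.1987 ≈ 1.0475
φ2=120.0° → target in arm frame (0.2113, -0.0450)
  A=-0.0713, B=-0.4633, C=(l²−L²−A²−y'²−z²)/(2L)=0.0912
  θ2 = atan2(B,A) + arccos(C/0.4688) = -0.3486
arm 3 (φ=240.0°): x'=-0.1446, y'=-0.1605
  A=0.2846, B=-0.4633, C=(l²−L²−A²−y'²−z²)/(2L)=-0.4071
  √(A²+B²)=0.5437;  θ3 = -1.0199+2.4169 ≈ 1.3970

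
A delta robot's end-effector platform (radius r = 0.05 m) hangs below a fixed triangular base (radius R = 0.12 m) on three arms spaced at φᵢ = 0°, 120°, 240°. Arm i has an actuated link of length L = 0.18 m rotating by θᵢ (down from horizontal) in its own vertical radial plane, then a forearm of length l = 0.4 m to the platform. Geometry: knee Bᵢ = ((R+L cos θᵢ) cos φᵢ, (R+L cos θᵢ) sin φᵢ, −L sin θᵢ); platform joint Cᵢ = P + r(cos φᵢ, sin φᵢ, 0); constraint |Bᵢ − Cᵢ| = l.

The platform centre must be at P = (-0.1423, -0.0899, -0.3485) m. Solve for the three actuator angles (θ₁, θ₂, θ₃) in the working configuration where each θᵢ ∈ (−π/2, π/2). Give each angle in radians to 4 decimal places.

θ₁ = 0.8728, θ₂ = 0.4366, θ₃ = -0.1745

φ1=0.0° → target in arm frame (-0.1423, -0.0899)
  A cos θ + B sin θ = C:  0.2123·cos θ + -0.3485·sin θ = -0.1306
  √(A²+B²)=0.4081;  θ1 = -1.0237+1.8965 ≈ 0.8728
arm 2 (φ=120.0°): x'=-0.0067, y'=0.1682
  A cos θ + B sin θ = C:  0.0767·cos θ + -0.3485·sin θ = -0.0778
  γ=atan2(-0.3485,0.0767)=-1.3541;  ψ=arccos(-0.2181)=1.7907;  θ2=γ+ψ≈0.4366
arm 3 (φ=240.0°): x'=0.1490, y'=-0.0783
  A=-0.0790, B=-0.3485, C=(l²−L²−A²−y'²−z²)/(2L)=-0.0173
  θ3 = atan2(B,A) + arccos(C/0.3573) = -0.1745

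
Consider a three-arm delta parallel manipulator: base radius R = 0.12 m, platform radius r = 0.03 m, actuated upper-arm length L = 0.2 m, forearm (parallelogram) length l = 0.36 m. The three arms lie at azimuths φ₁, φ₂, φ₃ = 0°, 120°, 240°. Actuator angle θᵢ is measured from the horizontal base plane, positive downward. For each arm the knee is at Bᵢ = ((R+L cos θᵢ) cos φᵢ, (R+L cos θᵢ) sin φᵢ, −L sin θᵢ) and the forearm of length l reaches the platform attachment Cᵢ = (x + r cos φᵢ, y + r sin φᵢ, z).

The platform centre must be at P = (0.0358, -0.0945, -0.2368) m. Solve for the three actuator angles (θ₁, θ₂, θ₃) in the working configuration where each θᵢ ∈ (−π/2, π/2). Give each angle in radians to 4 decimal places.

arm 1 (φ=0.0°): x'=0.0358, y'=-0.0945
  e−x'=0.0542;  (l²−L²−(e−x')²−y'²−z²)/2L = 0.0541
  √(A²+B²)=0.2429;  θ1 = -1.3458+1.3460 ≈ 0.0002
arm 2 (φ=120.0°): x'=-0.0997, y'=0.0162
  A cos θ + B sin θ = C:  0.1897·cos θ + -0.2368·sin θ = -0.0068
  γ=atan2(-0.2368,0.1897)=-0.8953;  ψ=arccos(-0.0226)=1.5934;  θ2=γ+ψ≈0.6981
arm 3 (φ=240.0°): x'=0.0639, y'=0.0783
  e−x'=0.0261;  (l²−L²−(e−x')²−y'²−z²)/2L = 0.0668
  θ3 = atan2(B,A) + arccos(C/0.2382) = -0.1746

θ₁ = 0.0002, θ₂ = 0.6981, θ₃ = -0.1746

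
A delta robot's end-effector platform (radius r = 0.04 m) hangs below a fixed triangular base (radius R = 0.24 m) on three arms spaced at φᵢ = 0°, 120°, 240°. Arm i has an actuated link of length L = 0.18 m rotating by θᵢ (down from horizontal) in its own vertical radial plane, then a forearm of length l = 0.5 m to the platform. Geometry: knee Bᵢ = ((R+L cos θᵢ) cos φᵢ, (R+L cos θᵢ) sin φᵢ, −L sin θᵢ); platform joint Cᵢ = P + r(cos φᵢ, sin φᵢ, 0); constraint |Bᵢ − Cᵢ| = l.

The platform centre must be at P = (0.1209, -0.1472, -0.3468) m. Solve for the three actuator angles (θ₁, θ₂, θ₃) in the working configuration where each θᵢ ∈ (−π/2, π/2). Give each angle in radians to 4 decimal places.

θ₁ = -0.3486, θ₂ = 1.1344, θ₃ = 0.0001

rotate P by −φ1: (0.1209, -0.1472, -0.3468)
  A cos θ + B sin θ = C:  0.0791·cos θ + -0.3468·sin θ = 0.1928
  θ1 = atan2(B,A) + arccos(C/0.3557) = -0.3486
arm 2 (φ=120.0°): x'=-0.1879, y'=-0.0311
  A=0.3879, B=-0.3468, C=(l²−L²−A²−y'²−z²)/(2L)=-0.1504
  γ=atan2(-0.3468,0.3879)=-0.7295;  ψ=arccos(-0.2889)=1.8639;  θ2=γ+ψ≈1.1344
φ3=240.0° → target in arm frame (0.0670, 0.1783)
  A=0.1330, B=-0.3468, C=(l²−L²−A²−y'²−z²)/(2L)=0.1329
  γ=atan2(-0.3468,0.1330)=-1.2047;  ψ=arccos(0.3579)=1.2048;  θ3=γ+ψ≈0.0001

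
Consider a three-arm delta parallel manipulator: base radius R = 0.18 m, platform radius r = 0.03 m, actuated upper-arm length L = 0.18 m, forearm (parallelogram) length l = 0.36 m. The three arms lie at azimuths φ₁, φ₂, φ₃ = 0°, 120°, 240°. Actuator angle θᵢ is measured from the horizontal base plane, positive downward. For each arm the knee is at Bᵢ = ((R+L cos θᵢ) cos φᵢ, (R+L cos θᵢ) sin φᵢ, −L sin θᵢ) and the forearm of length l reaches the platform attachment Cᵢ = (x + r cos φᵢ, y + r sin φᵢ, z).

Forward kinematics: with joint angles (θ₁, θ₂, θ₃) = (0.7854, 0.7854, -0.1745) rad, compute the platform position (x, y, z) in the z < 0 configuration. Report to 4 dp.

(-0.0503, -0.0872, -0.2485)

φ1=0.0°: virtual centre (0.2773, 0.0000, -0.1273), radius l
O2 = (0.2773·cos120.0°, 0.2773·sin120.0°, -0.1273) = (-0.1386, 0.2401, -0.1273)
arm 3 at φ=240.0°: e+L cos θ3 = 0.3273;  O3 = (-0.1636, -0.2834, 0.0313)
eliminate P² terms by subtracting sphere 1 from 2 and 3
plane₁₂: -0.8318x+0.4803y+0.0000z = 0.0000
det = 0.8950;  x = -0.0080+0.1701z,  y = -0.0139+0.2947z
into |P−O₁|² = l²: 1.1158z² + 0.1493z + -0.0318 = 0;  Δ = 0.1642;  z = -0.2485 or 0.1147 → z<0 root = -0.2485
x = -0.0503, y = -0.0872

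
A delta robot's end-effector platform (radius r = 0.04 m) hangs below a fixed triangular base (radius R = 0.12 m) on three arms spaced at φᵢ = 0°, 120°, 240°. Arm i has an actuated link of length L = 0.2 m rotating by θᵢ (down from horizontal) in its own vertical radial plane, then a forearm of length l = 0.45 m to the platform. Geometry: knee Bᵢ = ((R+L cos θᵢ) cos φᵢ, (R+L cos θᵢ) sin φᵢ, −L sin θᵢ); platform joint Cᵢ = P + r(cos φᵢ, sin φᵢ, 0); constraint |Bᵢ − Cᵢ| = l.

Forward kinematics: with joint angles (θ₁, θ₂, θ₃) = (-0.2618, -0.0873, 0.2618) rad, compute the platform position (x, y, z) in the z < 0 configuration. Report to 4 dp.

(0.0566, 0.0505, -0.3395)

arm 1 at φ=0.0°: (R−r)+L cos θ1 = 0.2732;  centre 1 = (0.2732, 0.0000, 0.0518)
arm 2 at φ=120.0°: (R−r)+L cos θ2 = 0.2792;  centre 2 = (-0.1396, 0.2418, 0.0174)
centre 3 = (0.2732·cos240.0°, 0.2732·sin240.0°, -0.0518) = (-0.1366, -0.2366, -0.0518)
eliminate P² terms by subtracting sphere 1 from 2 and 3
linear system: -0.8256x+0.4837y = 0.0010−-0.0687z; -0.8196x+-0.4732y = 0.0000−-0.2071z
Cramer: x(z) = -0.0006-0.1685z;  y(z) = 0.0010-0.1457z
quadratic in z: (1.0496)z²+(-0.0116)z+(-0.1249)=0, √Δ=0.7242 → z ∈ {-0.3395, 0.3505}; z = -0.3395 (taking z<0)
x = 0.0566, y = 0.0505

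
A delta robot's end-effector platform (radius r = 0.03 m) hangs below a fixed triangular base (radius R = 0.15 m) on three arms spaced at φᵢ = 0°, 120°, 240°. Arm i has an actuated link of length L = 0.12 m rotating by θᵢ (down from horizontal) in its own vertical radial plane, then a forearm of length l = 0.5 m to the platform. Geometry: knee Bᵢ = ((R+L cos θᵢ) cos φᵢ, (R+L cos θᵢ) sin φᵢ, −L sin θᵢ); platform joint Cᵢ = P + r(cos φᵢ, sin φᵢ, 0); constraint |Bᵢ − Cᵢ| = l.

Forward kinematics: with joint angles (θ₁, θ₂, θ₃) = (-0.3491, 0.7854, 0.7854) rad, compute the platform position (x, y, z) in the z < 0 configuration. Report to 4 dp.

(0.1814, 0.0000, -0.4563)

arm 1 at φ=0.0°: ρ1 = 0.2328;  S1 = (0.2328, 0.0000, 0.0410)
arm 2 at φ=120.0°: ρ2 = 0.2049;  S2 = (-0.1024, 0.1774, -0.0849)
φ3=240.0°: virtual centre (-0.1024, -0.1774, -0.0849), radius l
subtract pairs → two planes through P
[-0.6704 0.3548 -0.2518]·P = -0.0067;  [-0.6704 -0.3548 -0.2518]·P = -0.0067
Cramer: x(z) = 0.0100-0.3756z;  y(z) = 0.0000+0.0000z
into |P−S₁|² = l²: 1.1411z² + 0.0853z + -0.1987 = 0;  Δ = 0.9141;  z = -0.4563 or 0.3816 → z<0 root = -0.4563
x = 0.1814, y = 0.0000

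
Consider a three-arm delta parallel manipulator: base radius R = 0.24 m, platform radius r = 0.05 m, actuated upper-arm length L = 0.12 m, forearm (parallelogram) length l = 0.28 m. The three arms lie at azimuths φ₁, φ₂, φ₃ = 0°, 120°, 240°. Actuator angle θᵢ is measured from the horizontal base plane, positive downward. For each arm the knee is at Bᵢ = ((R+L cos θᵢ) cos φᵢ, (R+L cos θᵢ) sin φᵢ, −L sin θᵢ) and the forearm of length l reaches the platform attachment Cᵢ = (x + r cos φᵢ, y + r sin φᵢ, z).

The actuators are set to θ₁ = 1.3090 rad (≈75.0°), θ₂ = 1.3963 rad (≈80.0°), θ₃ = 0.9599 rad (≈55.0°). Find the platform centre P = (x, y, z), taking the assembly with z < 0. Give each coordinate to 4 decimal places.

φ1=0.0°: virtual centre (0.2211, 0.0000, -0.1159), radius l
φ2=120.0°: virtual centre (-0.1054, 0.1826, -0.1182), radius l
O3 = (0.2588·cos240.0°, 0.2588·sin240.0°, -0.0983) = (-0.1294, -0.2242, -0.0983)
subtract pairs → two planes through P
plane₁₂: -0.6529x+0.3652y+-0.0045z = -0.0039
det = 0.5487;  x = -0.0064+0.0197z,  y = -0.0220+0.0477z
sphere 1 gives Az²+Bz+C=0 with A=1.0027, B=0.2207, C=-0.0128;  B²−4AC=0.0999;  roots -0.2677, 0.0475;  negative root z = -0.2677
x = -0.0117, y = -0.0348

(-0.0117, -0.0348, -0.2677)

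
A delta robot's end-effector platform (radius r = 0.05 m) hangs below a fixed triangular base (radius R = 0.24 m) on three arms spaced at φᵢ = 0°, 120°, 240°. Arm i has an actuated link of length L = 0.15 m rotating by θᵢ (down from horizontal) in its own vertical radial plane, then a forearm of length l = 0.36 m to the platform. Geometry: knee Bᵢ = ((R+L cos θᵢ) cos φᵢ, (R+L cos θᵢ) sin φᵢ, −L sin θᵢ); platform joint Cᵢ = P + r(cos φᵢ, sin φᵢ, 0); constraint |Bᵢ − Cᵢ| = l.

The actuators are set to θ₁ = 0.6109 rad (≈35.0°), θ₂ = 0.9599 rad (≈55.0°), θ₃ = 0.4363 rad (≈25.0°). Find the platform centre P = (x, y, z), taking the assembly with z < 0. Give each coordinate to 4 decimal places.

(0.0114, -0.0503, -0.2763)

arm 1 at φ=0.0°: (R−r)+L cos θ1 = 0.3129;  O1 = (0.3129, 0.0000, -0.0860)
O2 = (0.2760·cos120.0°, 0.2760·sin120.0°, -0.1229) = (-0.1380, 0.2391, -0.1229)
arm 3 at φ=240.0°: (R−r)+L cos θ3 = 0.3259;  O3 = (-0.1630, -0.2823, -0.0634)
subtract pairs → two planes through P
linear system: -0.9018x+0.4781y = -0.0140−-0.0737z; -0.9517x+-0.5646y = 0.0050−0.0453z
det = 0.9641;  x = 0.0057+-0.0207z,  y = -0.0185+0.1151z
sphere 1 gives Az²+Bz+C=0 with A=1.0137, B=0.1805, C=-0.0275;  B²−4AC=0.1442;  roots -0.2763, 0.0982;  negative root z = -0.2763
x = 0.0114, y = -0.0503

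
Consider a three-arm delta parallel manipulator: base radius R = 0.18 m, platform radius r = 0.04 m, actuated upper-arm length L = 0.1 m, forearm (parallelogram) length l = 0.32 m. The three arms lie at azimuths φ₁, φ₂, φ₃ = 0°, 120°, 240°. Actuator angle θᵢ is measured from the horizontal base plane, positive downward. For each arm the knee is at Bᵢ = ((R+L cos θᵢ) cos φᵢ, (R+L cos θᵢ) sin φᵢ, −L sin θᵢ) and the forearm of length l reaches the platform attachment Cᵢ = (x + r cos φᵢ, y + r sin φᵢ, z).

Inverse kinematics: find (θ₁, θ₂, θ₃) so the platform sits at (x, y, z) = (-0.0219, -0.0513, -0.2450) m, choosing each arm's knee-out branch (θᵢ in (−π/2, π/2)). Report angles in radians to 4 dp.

φ1=0.0° → target in arm frame (-0.0219, -0.0513)
  A cos θ + B sin θ = C:  0.1619·cos θ + -0.2450·sin θ = 0.0177
  γ=atan2(-0.2450,0.1619)=-0.9869;  ψ=arccos(0.0601)=1.5106;  θ1=γ+ψ≈0.5238
φ2=120.0° → target in arm frame (-0.0335, 0.0446)
  e−x'=0.1735;  (l²−L²−(e−x')²−y'²−z²)/2L = 0.0015
  √(A²+B²)=0.3002;  θ2 = -0.9547+1.5660 ≈ 0.6113
arm 3 (φ=240.0°): x'=0.0554, y'=0.0067
  A=0.0846, B=-0.2450, C=(l²−L²−A²−y'²−z²)/(2L)=0.1258
  θ3 = atan2(B,A) + arccos(C/0.2592) = -0.1744

θ₁ = 0.5238, θ₂ = 0.6113, θ₃ = -0.1744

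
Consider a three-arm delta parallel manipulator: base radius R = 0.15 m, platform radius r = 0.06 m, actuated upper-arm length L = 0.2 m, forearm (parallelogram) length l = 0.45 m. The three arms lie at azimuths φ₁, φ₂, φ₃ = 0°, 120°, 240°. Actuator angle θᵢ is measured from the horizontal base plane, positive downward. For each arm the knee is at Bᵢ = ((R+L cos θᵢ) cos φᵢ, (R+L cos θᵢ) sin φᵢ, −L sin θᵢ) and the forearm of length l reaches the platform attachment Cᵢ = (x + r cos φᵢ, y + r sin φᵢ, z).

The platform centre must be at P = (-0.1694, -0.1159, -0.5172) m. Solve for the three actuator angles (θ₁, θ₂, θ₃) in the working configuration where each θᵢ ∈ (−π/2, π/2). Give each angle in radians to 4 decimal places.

θ₁ = 1.3962, θ₂ = 1.0473, θ₃ = 0.4364

rotate P by −φ1: (-0.1694, -0.1159, -0.5172)
  A=0.2594, B=-0.5172, C=(l²−L²−A²−y'²−z²)/(2L)=-0.4643
  θ1 = atan2(B,A) + arccos(C/0.5786) = 1.3962
arm 2 (φ=120.0°): x'=-0.0157, y'=0.2047
  A=0.1057, B=-0.5172, C=(l²−L²−A²−y'²−z²)/(2L)=-0.3951
  γ=atan2(-0.5172,0.1057)=-1.3693;  ψ=arccos(-0.7485)=2.4166;  θ2=γ+ψ≈1.0473
arm 3 (φ=240.0°): x'=0.1851, y'=-0.0888
  A=-0.0951, B=-0.5172, C=(l²−L²−A²−y'²−z²)/(2L)=-0.3048
  √(A²+B²)=0.5259;  θ3 = -1.7526+2.1890 ≈ 0.4364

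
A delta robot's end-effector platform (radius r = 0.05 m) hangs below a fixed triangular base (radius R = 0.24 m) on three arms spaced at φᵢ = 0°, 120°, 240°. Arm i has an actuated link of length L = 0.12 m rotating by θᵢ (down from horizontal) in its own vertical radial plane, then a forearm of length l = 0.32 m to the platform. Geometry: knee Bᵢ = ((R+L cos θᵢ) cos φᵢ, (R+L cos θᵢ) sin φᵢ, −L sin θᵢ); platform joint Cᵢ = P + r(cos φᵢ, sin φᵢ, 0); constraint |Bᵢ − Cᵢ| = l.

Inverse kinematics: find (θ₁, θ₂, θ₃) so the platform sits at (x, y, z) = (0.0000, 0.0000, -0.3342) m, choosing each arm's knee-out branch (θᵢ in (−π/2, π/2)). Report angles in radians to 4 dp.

rotate P by −φ1: (0.0000, 0.0000, -0.3342)
  e−x'=0.1900;  (l²−L²−(e−x')²−y'²−z²)/2L = -0.2491
  γ=atan2(-0.3342,0.1900)=-1.0538;  ψ=arccos(-0.6480)=2.2758;  θ1=γ+ψ≈1.2219
φ2=120.0° → target in arm frame (0.0000, 0.0000)
  A=0.1900, B=-0.3342, C=(l²−L²−A²−y'²−z²)/(2L)=-0.2491
  γ=atan2(-0.3342,0.1900)=-1.0538;  ψ=arccos(-0.6480)=2.2758;  θ2=γ+ψ≈1.2219
rotate P by −φ3: (0.0000, 0.0000, -0.3342)
  A=0.1900, B=-0.3342, C=(l²−L²−A²−y'²−z²)/(2L)=-0.2491
  √(A²+B²)=0.3844;  θ3 = -1.0538+2.2758 ≈ 1.2219

θ₁ = 1.2219, θ₂ = 1.2219, θ₃ = 1.2219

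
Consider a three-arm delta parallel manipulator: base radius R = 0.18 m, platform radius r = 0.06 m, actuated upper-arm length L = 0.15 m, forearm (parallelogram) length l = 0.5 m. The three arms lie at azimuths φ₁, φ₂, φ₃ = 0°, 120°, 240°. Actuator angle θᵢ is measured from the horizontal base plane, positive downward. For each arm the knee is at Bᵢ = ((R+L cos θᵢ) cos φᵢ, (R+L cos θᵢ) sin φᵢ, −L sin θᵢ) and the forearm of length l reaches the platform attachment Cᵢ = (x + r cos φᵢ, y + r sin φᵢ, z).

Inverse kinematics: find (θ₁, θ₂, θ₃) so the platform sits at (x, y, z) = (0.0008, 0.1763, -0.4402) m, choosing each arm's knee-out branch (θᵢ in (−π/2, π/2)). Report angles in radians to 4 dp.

φ1=0.0° → target in arm frame (0.0008, 0.1763)
  A=0.1192, B=-0.4402, C=(l²−L²−A²−y'²−z²)/(2L)=-0.0386
  √(A²+B²)=0.4561;  θ1 = -1.3064+1.6554 ≈ 0.3491
φ2=120.0° → target in arm frame (0.1523, -0.0888)
  A cos θ + B sin θ = C:  -0.0323·cos θ + -0.4402·sin θ = 0.0826
  √(A²+B²)=0.4414;  θ2 = -1.6440+1.3825 ≈ -0.2615
φ3=240.0° → target in arm frame (-0.1531, -0.0875)
  A=0.2731, B=-0.4402, C=(l²−L²−A²−y'²−z²)/(2L)=-0.1617
  θ3 = atan2(B,A) + arccos(C/0.5180) = 0.8726

θ₁ = 0.3491, θ₂ = -0.2615, θ₃ = 0.8726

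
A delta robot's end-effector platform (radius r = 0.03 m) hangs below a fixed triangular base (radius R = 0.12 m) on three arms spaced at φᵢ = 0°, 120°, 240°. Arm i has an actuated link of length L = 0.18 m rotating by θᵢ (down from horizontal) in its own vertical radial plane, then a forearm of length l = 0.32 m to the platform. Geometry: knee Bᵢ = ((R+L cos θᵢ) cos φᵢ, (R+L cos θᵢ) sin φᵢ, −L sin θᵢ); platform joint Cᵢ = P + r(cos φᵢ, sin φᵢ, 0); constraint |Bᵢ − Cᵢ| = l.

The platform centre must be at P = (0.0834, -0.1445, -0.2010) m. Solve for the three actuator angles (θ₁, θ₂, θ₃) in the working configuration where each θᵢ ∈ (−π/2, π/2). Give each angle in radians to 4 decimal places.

rotate P by −φ1: (0.0834, -0.1445, -0.2010)
  A=0.0066, B=-0.2010, C=(l²−L²−A²−y'²−z²)/(2L)=0.0241
  θ1 = atan2(B,A) + arccos(C/0.2011) = -0.0873
rotate P by −φ2: (-0.1668, 0.0000, -0.2010)
  A cos θ + B sin θ = C:  0.2568·cos θ + -0.2010·sin θ = -0.1010
  γ=atan2(-0.2010,0.2568)=-0.6640;  ψ=arccos(-0.3098)=1.8857;  θ2=γ+ψ≈1.2217
φ3=240.0° → target in arm frame (0.0834, 0.1445)
  e−x'=0.0066;  (l²−L²−(e−x')²−y'²−z²)/2L = 0.0241
  θ3 = atan2(B,A) + arccos(C/0.2011) = -0.0876

θ₁ = -0.0873, θ₂ = 1.2217, θ₃ = -0.0876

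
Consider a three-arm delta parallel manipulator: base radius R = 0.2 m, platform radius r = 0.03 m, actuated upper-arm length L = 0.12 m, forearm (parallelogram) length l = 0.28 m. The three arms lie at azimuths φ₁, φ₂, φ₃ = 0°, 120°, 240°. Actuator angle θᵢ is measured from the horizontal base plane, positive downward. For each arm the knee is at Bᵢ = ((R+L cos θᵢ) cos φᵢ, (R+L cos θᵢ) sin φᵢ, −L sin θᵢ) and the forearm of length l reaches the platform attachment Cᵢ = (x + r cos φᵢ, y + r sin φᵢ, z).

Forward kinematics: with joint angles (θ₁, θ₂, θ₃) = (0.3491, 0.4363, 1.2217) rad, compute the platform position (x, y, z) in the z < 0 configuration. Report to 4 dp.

arm 1 at φ=0.0°: e+L cos θ1 = 0.2828;  O1 = (0.2828, 0.0000, -0.0410)
O2 = (0.2788·cos120.0°, 0.2788·sin120.0°, -0.0507) = (-0.1394, 0.2414, -0.0507)
O3 = (0.2110·cos240.0°, 0.2110·sin240.0°, -0.1128) = (-0.1055, -0.1828, -0.1128)
|O₂|²−|O₁|² = -0.0014;  |O₃|²−|O₁|² = -0.0244
[-0.8443 0.4828 -0.0193]·P = -0.0014;  [-0.7766 -0.3655 -0.1434]·P = -0.0244
Cramer: x(z) = 0.0180-0.1116z;  y(z) = 0.0286-0.1552z
quadratic in z: (1.0366)z²+(0.1324)z+(-0.0058)=0, √Δ=0.2036 → z ∈ {-0.1621, 0.0344}; z = -0.1621 (taking z<0)
x = 0.0360, y = 0.0537

(0.0360, 0.0537, -0.1621)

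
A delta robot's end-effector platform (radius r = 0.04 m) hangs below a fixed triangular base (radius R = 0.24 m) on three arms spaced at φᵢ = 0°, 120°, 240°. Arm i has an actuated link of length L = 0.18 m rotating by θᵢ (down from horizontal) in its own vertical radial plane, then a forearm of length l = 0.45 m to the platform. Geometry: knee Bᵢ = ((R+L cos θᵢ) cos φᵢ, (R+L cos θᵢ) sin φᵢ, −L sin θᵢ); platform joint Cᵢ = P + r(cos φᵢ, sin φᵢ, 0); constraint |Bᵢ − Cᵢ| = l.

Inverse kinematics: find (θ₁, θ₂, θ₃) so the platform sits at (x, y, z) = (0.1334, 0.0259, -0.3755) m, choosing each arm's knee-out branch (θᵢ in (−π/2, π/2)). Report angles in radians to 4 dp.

θ₁ = -0.0001, θ₂ = 0.8730, θ₃ = 1.0472

rotate P by −φ1: (0.1334, 0.0259, -0.3755)
  A=0.0666, B=-0.3755, C=(l²−L²−A²−y'²−z²)/(2L)=0.0666
  γ=atan2(-0.3755,0.0666)=-1.3953;  ψ=arccos(0.1748)=1.3951;  θ1=γ+ψ≈-0.0001
rotate P by −φ2: (-0.0443, -0.1285, -0.3755)
  e−x'=0.2443;  (l²−L²−(e−x')²−y'²−z²)/2L = -0.1308
  √(A²+B²)=0.4480;  θ2 = -0.9941+1.8670 ≈ 0.8730
rotate P by −φ3: (-0.0891, 0.1026, -0.3755)
  A=0.2891, B=-0.3755, C=(l²−L²−A²−y'²−z²)/(2L)=-0.1806
  γ=atan2(-0.3755,0.2891)=-0.9146;  ψ=arccos(-0.3811)=1.9618;  θ3=γ+ψ≈1.0472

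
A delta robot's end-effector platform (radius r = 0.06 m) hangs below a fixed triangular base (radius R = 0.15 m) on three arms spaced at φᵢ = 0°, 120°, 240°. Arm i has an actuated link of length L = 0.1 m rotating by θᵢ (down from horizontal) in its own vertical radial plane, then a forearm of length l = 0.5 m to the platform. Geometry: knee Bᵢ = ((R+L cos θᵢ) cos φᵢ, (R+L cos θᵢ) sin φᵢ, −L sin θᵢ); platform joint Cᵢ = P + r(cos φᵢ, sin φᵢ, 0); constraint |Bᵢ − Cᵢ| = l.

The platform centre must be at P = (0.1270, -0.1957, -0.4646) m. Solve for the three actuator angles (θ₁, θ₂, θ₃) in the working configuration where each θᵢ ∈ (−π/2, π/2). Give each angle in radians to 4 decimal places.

θ₁ = 0.0878, θ₂ = 1.3966, θ₃ = 0.1748

φ1=0.0° → target in arm frame (0.1270, -0.1957)
  A cos θ + B sin θ = C:  -0.0370·cos θ + -0.4646·sin θ = -0.0776
  γ=atan2(-0.4646,-0.0370)=-1.6503;  ψ=arccos(-0.1665)=1.7381;  θ1=γ+ψ≈0.0878
arm 2 (φ=120.0°): x'=-0.2330, y'=-0.0121
  A=0.3230, B=-0.4646, C=(l²−L²−A²−y'²−z²)/(2L)=-0.4016
  θ2 = atan2(B,A) + arccos(C/0.5658) = 1.3966
rotate P by −φ3: (0.1060, 0.2078, -0.4646)
  A=-0.0160, B=-0.4646, C=(l²−L²−A²−y'²−z²)/(2L)=-0.0965
  γ=atan2(-0.4646,-0.0160)=-1.6052;  ψ=arccos(-0.2076)=1.7799;  θ3=γ+ψ≈0.1748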